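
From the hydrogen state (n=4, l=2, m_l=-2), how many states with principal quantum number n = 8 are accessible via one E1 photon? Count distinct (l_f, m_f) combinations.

4

E1 requires Δl = ±1, so l_f ∈ {1, 3}; with 0 ≤ l_f ≤ n_f−1 = 7, the allowed l_f values are {1, 3}.
For l_f = 1: m_f ∈ {m_i−1, m_i, m_i+1} ∩ [−1, 1] = {-1} → 1 state.
For l_f = 3: m_f ∈ {m_i−1, m_i, m_i+1} ∩ [−3, 3] = {-3, -2, -1} → 3 states.
Total: 4.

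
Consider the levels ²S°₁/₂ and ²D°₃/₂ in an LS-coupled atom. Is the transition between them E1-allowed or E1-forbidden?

ΔJ = 0, ±1 (not J=0↔0): J: 1/2 → 3/2, ΔJ = +1 — ✓.
ΔS = 0: S: 1/2 → 1/2 — ✓.
Parity must change: odd → odd — ✗.
ΔL = 0, ±1 (not L=0↔0): L: 0 → 2, ΔL = +2 — ✗.
Rule(s) violated: parity, ΔL.

forbidden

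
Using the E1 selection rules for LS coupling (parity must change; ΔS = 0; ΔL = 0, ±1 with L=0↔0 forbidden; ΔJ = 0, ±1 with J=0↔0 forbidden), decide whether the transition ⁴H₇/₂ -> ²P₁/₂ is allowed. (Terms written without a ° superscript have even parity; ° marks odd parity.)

forbidden

Initial level: S=3/2, L=5, J=7/2, parity even. Final level: S=1/2, L=1, J=1/2, parity even.
Parity must change: even → even — fails.
ΔS = 0: S: 3/2 → 1/2 — fails.
ΔL = 0, ±1 (not L=0↔0): L: 5 → 1, ΔL = -4 — fails.
ΔJ = 0, ±1 (not J=0↔0): J: 7/2 → 1/2, ΔJ = -3 — fails.
Rule(s) violated: parity, ΔS, ΔL, ΔJ.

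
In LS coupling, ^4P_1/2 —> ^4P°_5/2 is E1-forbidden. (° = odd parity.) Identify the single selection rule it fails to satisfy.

the ΔJ = 0, ±1 rule

Parity must change: even → odd — ✓.
ΔS = 0: S: 3/2 → 3/2 — ✓.
ΔL = 0, ±1 (not L=0↔0): L: 1 → 1, ΔL = +0 — ✓.
ΔJ = 0, ±1 (not J=0↔0): J: 1/2 → 5/2, ΔJ = +2 — ✗.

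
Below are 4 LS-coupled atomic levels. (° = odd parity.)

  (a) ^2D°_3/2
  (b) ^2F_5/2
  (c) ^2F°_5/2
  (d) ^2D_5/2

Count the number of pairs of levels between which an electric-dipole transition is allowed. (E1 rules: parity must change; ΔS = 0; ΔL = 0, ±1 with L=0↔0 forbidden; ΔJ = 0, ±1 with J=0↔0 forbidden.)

(a)–(b): allowed.
(a)–(c): forbidden (parity).
(a)–(d): allowed.
(b)–(c): allowed.
(b)–(d): forbidden (parity).
(c)–(d): allowed.
Allowed pairs: 4 of 6.

4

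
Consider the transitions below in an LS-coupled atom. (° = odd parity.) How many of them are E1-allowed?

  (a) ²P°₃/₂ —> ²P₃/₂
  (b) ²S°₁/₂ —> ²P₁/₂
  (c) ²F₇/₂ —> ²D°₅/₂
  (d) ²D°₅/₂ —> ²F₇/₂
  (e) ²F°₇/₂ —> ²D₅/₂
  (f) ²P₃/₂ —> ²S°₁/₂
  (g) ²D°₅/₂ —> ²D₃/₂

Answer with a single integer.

(a) allowed
(b) allowed
(c) allowed
(d) allowed
(e) allowed
(f) allowed
(g) allowed
Total allowed: 7 of 7.

7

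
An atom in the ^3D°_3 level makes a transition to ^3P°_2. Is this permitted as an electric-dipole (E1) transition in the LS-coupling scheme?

forbidden

Parity must change: odd → odd — fails.
ΔS = 0: S: 1 → 1 — ok.
ΔL = 0, ±1 (not L=0↔0): L: 2 → 1, ΔL = -1 — ok.
ΔJ = 0, ±1 (not J=0↔0): J: 3 → 2, ΔJ = -1 — ok.
Rule(s) violated: parity.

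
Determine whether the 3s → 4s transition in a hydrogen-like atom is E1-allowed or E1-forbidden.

forbidden

Initial l = 0, final l = 0, so Δl = +0. E1 requires Δl = ±1: fails.
The transition is electric-dipole forbidden.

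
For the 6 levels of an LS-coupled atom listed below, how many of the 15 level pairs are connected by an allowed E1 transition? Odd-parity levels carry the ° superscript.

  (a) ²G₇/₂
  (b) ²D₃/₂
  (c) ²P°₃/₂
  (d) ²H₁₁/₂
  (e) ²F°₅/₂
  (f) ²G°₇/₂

4

(a)–(b): forbidden (parity, ΔL, ΔJ).
(a)–(c): forbidden (ΔL, ΔJ).
(a)–(d): forbidden (parity, ΔJ).
(a)–(e): allowed.
(a)–(f): allowed.
(b)–(c): allowed.
(b)–(d): forbidden (parity, ΔL, ΔJ).
(b)–(e): allowed.
(b)–(f): forbidden (ΔL, ΔJ).
(c)–(d): forbidden (ΔL, ΔJ).
(c)–(e): forbidden (parity, ΔL).
(c)–(f): forbidden (parity, ΔL, ΔJ).
(d)–(e): forbidden (ΔL, ΔJ).
(d)–(f): forbidden (ΔJ).
(e)–(f): forbidden (parity).
Allowed pairs: 4 of 15.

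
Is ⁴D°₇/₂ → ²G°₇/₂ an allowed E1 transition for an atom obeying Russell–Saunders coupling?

Initial level: S=3/2, L=2, J=7/2, parity odd. Final level: S=1/2, L=4, J=7/2, parity odd.
Parity must change: odd → odd — fails.
ΔS = 0: S: 3/2 → 1/2 — fails.
ΔL = 0, ±1 (not L=0↔0): L: 2 → 4, ΔL = +2 — fails.
ΔJ = 0, ±1 (not J=0↔0): J: 7/2 → 7/2, ΔJ = +0 — ok.
Rule(s) violated: parity, ΔS, ΔL.

forbidden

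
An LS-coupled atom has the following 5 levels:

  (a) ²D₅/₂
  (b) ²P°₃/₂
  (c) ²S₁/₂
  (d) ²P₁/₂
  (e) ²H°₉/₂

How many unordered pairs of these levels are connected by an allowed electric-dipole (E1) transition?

(a)–(b): allowed.
(a)–(c): forbidden (parity, ΔL, ΔJ).
(a)–(d): forbidden (parity, ΔJ).
(a)–(e): forbidden (ΔL, ΔJ).
(b)–(c): allowed.
(b)–(d): allowed.
(b)–(e): forbidden (parity, ΔL, ΔJ).
(c)–(d): forbidden (parity).
(c)–(e): forbidden (ΔL, ΔJ).
(d)–(e): forbidden (ΔL, ΔJ).
Allowed pairs: 3 of 10.

3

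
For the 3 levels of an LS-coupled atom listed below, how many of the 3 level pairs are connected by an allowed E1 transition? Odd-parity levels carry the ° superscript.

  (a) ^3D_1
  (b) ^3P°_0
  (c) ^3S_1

2

(a)–(b): allowed.
(a)–(c): forbidden (parity, ΔL).
(b)–(c): allowed.
Allowed pairs: 2 of 3.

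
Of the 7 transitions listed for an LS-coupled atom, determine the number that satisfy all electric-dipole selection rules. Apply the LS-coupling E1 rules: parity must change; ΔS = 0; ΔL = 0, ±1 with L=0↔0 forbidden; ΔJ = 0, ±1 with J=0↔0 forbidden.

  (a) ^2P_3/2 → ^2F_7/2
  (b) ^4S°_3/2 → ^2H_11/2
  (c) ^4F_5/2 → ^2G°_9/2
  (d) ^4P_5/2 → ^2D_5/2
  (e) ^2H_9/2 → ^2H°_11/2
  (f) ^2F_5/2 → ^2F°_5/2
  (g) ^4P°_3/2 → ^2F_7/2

(a) forbidden (parity, ΔL, ΔJ fail)
(b) forbidden (ΔS, ΔL, ΔJ fail)
(c) forbidden (ΔS, ΔJ fail)
(d) forbidden (parity, ΔS fail)
(e) allowed
(f) allowed
(g) forbidden (ΔS, ΔL, ΔJ fail)
Total allowed: 2 of 7.

2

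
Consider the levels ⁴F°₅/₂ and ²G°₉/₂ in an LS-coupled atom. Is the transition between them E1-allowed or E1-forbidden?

forbidden

Parity must change: odd → odd — ✗.
ΔS = 0: S: 3/2 → 1/2 — ✗.
ΔL = 0, ±1 (not L=0↔0): L: 3 → 4, ΔL = +1 — ✓.
ΔJ = 0, ±1 (not J=0↔0): J: 5/2 → 9/2, ΔJ = +2 — ✗.
Rule(s) violated: parity, ΔS, ΔJ.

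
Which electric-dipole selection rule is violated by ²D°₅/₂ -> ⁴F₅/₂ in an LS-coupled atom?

the ΔS = 0 rule

Parity must change: odd → even — ✓.
ΔS = 0: S: 1/2 → 3/2 — ✗.
ΔL = 0, ±1 (not L=0↔0): L: 2 → 3, ΔL = +1 — ✓.
ΔJ = 0, ±1 (not J=0↔0): J: 5/2 → 5/2, ΔJ = +0 — ✓.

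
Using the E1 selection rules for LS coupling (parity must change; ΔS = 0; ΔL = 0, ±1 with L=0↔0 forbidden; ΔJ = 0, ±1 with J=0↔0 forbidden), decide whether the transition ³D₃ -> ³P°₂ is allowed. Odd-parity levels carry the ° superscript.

ΔL = 0, ±1 (not L=0↔0): L: 2 → 1, ΔL = -1 — ok.
Parity must change: even → odd — ok.
ΔJ = 0, ±1 (not J=0↔0): J: 3 → 2, ΔJ = -1 — ok.
ΔS = 0: S: 1 → 1 — ok.
All four E1 rules are satisfied.

allowed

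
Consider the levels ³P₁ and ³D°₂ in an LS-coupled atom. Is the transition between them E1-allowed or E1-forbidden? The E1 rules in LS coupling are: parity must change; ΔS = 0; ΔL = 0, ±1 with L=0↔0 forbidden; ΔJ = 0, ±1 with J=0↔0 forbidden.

allowed

Reading off the term symbols: S 1→1, L 1→2, J 1→2, parity even→odd.
ΔS = 0: S: 1 → 1 — passes.
ΔL = 0, ±1 (not L=0↔0): L: 1 → 2, ΔL = +1 — passes.
Parity must change: even → odd — passes.
ΔJ = 0, ±1 (not J=0↔0): J: 1 → 2, ΔJ = +1 — passes.
All four E1 rules are satisfied.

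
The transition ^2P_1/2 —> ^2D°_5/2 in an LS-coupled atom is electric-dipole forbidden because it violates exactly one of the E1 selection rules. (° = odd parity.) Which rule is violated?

ΔL = 0, ±1 (not L=0↔0): L: 1 → 2, ΔL = +1 — ✓.
ΔS = 0: S: 1/2 → 1/2 — ✓.
Parity must change: even → odd — ✓.
ΔJ = 0, ±1 (not J=0↔0): J: 1/2 → 5/2, ΔJ = +2 — ✗.

the ΔJ = 0, ±1 rule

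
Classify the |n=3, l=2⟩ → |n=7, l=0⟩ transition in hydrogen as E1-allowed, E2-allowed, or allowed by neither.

Δl = 0 − 2 = -2; l_i + l_f = 2.
E1 (Δl = ±1): not satisfied.
E2 (Δl = 0,±2, l_i+l_f ≥ 2): satisfied.

E2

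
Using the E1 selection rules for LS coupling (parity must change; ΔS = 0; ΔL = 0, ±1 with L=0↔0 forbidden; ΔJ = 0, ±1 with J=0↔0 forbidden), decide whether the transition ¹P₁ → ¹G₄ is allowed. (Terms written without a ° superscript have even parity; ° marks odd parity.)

forbidden

Initial level: S=0, L=1, J=1, parity even. Final level: S=0, L=4, J=4, parity even.
ΔS = 0: S: 0 → 0 — satisfied.
ΔL = 0, ±1 (not L=0↔0): L: 1 → 4, ΔL = +3 — violated.
ΔJ = 0, ±1 (not J=0↔0): J: 1 → 4, ΔJ = +3 — violated.
Parity must change: even → even — violated.
Rule(s) violated: parity, ΔL, ΔJ.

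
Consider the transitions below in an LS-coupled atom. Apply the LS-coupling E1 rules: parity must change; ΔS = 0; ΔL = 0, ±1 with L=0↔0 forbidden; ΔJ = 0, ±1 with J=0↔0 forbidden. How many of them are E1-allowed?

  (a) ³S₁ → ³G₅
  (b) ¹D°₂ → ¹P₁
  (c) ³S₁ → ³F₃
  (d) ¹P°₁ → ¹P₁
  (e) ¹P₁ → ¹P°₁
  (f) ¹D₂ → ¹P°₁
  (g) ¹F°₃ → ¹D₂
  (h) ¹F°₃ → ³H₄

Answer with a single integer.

5

(a) forbidden (parity, ΔL, ΔJ fail)
(b) allowed
(c) forbidden (parity, ΔL, ΔJ fail)
(d) allowed
(e) allowed
(f) allowed
(g) allowed
(h) forbidden (ΔS, ΔL fail)
Total allowed: 5 of 8.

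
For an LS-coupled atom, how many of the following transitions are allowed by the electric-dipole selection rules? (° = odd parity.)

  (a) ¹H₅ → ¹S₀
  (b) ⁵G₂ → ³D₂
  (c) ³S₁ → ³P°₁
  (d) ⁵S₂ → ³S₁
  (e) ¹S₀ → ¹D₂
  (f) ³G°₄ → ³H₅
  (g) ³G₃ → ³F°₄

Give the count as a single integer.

(a) forbidden (parity, ΔL, ΔJ fail)
(b) forbidden (parity, ΔS, ΔL fail)
(c) allowed
(d) forbidden (parity, ΔS, ΔL fail)
(e) forbidden (parity, ΔL, ΔJ fail)
(f) allowed
(g) allowed
Total allowed: 3 of 7.

3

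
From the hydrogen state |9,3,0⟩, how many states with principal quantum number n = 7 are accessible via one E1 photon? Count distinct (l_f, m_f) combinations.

E1 requires Δl = ±1, so l_f ∈ {2, 4}; with 0 ≤ l_f ≤ n_f−1 = 6, the allowed l_f values are {2, 4}.
For l_f = 2: m_f ∈ {m_i−1, m_i, m_i+1} ∩ [−2, 2] = {-1, 0, 1} → 3 states.
For l_f = 4: m_f ∈ {m_i−1, m_i, m_i+1} ∩ [−4, 4] = {-1, 0, 1} → 3 states.
Total: 6.

6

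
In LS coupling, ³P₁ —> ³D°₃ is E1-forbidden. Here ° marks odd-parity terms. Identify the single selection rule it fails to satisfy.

the ΔJ = 0, ±1 rule

ΔL = 0, ±1 (not L=0↔0): L: 1 → 2, ΔL = +1 — passes.
ΔJ = 0, ±1 (not J=0↔0): J: 1 → 3, ΔJ = +2 — fails.
ΔS = 0: S: 1 → 1 — passes.
Parity must change: even → odd — passes.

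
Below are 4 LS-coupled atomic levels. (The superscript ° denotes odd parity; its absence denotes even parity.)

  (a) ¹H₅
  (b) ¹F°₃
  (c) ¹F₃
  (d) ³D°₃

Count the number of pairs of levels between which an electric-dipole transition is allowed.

1

(a)–(b): forbidden (ΔL, ΔJ).
(a)–(c): forbidden (parity, ΔL, ΔJ).
(a)–(d): forbidden (ΔS, ΔL, ΔJ).
(b)–(c): allowed.
(b)–(d): forbidden (parity, ΔS).
(c)–(d): forbidden (ΔS).
Allowed pairs: 1 of 6.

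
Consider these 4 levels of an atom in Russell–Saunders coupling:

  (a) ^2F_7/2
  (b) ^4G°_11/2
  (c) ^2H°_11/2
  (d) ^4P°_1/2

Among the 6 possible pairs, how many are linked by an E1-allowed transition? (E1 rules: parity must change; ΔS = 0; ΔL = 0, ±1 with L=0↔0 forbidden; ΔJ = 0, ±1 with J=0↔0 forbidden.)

0

(a)–(b): forbidden (ΔS, ΔJ).
(a)–(c): forbidden (ΔL, ΔJ).
(a)–(d): forbidden (ΔS, ΔL, ΔJ).
(b)–(c): forbidden (parity, ΔS).
(b)–(d): forbidden (parity, ΔL, ΔJ).
(c)–(d): forbidden (parity, ΔS, ΔL, ΔJ).
Allowed pairs: 0 of 6.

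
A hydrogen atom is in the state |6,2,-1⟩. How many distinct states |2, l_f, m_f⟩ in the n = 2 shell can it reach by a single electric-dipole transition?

E1 requires Δl = ±1, so l_f ∈ {1, 3}; with 0 ≤ l_f ≤ n_f−1 = 1, the allowed l_f values are {1}.
For l_f = 1: m_f ∈ {m_i−1, m_i, m_i+1} ∩ [−1, 1] = {-1, 0} → 2 states.
Total: 2.

2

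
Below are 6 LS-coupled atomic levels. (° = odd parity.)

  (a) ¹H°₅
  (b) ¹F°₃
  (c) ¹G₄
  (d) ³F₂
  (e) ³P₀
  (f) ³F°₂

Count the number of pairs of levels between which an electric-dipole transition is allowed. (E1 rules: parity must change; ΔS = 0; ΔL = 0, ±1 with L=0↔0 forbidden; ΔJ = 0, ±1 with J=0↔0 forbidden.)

3

(a)–(b): forbidden (parity, ΔL, ΔJ).
(a)–(c): allowed.
(a)–(d): forbidden (ΔS, ΔL, ΔJ).
(a)–(e): forbidden (ΔS, ΔL, ΔJ).
(a)–(f): forbidden (parity, ΔS, ΔL, ΔJ).
(b)–(c): allowed.
(b)–(d): forbidden (ΔS).
(b)–(e): forbidden (ΔS, ΔL, ΔJ).
(b)–(f): forbidden (parity, ΔS).
(c)–(d): forbidden (parity, ΔS, ΔJ).
(c)–(e): forbidden (parity, ΔS, ΔL, ΔJ).
(c)–(f): forbidden (ΔS, ΔJ).
(d)–(e): forbidden (parity, ΔL, ΔJ).
(d)–(f): allowed.
(e)–(f): forbidden (ΔL, ΔJ).
Allowed pairs: 3 of 15.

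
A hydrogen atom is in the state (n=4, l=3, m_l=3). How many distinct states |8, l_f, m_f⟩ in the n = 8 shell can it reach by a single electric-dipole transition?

4

E1 requires Δl = ±1, so l_f ∈ {2, 4}; with 0 ≤ l_f ≤ n_f−1 = 7, the allowed l_f values are {2, 4}.
For l_f = 2: m_f ∈ {m_i−1, m_i, m_i+1} ∩ [−2, 2] = {2} → 1 state.
For l_f = 4: m_f ∈ {m_i−1, m_i, m_i+1} ∩ [−4, 4] = {2, 3, 4} → 3 states.
Total: 4.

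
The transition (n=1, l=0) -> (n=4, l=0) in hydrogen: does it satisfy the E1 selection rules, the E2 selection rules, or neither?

Δl = 0 − 0 = +0; l_i + l_f = 0.
E1 (Δl = ±1): not satisfied.
E2 (Δl = 0,±2, l_i+l_f ≥ 2): not satisfied.

neither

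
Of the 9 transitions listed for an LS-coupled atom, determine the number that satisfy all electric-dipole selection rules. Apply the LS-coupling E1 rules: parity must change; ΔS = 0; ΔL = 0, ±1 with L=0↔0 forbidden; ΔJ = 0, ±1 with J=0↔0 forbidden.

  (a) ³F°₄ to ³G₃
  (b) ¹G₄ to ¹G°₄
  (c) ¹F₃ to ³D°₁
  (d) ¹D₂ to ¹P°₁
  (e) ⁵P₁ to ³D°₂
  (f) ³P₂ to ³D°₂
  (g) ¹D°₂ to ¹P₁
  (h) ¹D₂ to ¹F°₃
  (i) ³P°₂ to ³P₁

7

(a) allowed
(b) allowed
(c) forbidden (ΔS, ΔJ fail)
(d) allowed
(e) forbidden (ΔS fails)
(f) allowed
(g) allowed
(h) allowed
(i) allowed
Total allowed: 7 of 9.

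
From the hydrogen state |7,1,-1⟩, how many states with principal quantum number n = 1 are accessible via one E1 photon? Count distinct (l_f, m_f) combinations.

1

E1 requires Δl = ±1, so l_f ∈ {0, 2}; with 0 ≤ l_f ≤ n_f−1 = 0, the allowed l_f values are {0}.
For l_f = 0: m_f ∈ {m_i−1, m_i, m_i+1} ∩ [−0, 0] = {0} → 1 state.
Total: 1.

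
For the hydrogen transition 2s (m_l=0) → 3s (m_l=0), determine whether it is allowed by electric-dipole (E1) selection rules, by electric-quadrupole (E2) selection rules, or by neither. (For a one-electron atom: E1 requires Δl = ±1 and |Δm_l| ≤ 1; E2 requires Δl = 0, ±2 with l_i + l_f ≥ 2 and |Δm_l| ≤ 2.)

Δl = 0 − 0 = +0; l_i + l_f = 0.
Δm_l = +0.
E1 (Δl = ±1, |Δm_l| ≤ 1): not satisfied.
E2 (Δl = 0,±2, l_i+l_f ≥ 2, |Δm_l| ≤ 2): not satisfied.

neither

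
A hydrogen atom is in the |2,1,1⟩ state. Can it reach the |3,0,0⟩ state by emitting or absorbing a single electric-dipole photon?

allowed

l: 1 → 0 (Δl = -1). Δl = ±1 ✓.
m_l: 1 → 0 (Δm_l = -1). |Δm_l| ≤ 1 ✓.
All E1 selection rules are satisfied.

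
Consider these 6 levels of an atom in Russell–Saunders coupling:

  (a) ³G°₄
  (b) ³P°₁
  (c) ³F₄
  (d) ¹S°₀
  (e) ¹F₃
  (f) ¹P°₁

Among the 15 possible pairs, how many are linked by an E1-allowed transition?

1

(a)–(b): forbidden (parity, ΔL, ΔJ).
(a)–(c): allowed.
(a)–(d): forbidden (parity, ΔS, ΔL, ΔJ).
(a)–(e): forbidden (ΔS).
(a)–(f): forbidden (parity, ΔS, ΔL, ΔJ).
(b)–(c): forbidden (ΔL, ΔJ).
(b)–(d): forbidden (parity, ΔS).
(b)–(e): forbidden (ΔS, ΔL, ΔJ).
(b)–(f): forbidden (parity, ΔS).
(c)–(d): forbidden (ΔS, ΔL, ΔJ).
(c)–(e): forbidden (parity, ΔS).
(c)–(f): forbidden (ΔS, ΔL, ΔJ).
(d)–(e): forbidden (ΔL, ΔJ).
(d)–(f): forbidden (parity).
(e)–(f): forbidden (ΔL, ΔJ).
Allowed pairs: 1 of 15.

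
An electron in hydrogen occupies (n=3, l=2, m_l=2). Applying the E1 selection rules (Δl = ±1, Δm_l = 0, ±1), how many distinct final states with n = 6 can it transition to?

4

E1 requires Δl = ±1, so l_f ∈ {1, 3}; with 0 ≤ l_f ≤ n_f−1 = 5, the allowed l_f values are {1, 3}.
For l_f = 1: m_f ∈ {m_i−1, m_i, m_i+1} ∩ [−1, 1] = {1} → 1 state.
For l_f = 3: m_f ∈ {m_i−1, m_i, m_i+1} ∩ [−3, 3] = {1, 2, 3} → 3 states.
Total: 4.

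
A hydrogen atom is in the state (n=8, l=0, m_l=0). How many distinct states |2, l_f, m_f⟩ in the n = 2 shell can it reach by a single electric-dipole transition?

E1 requires Δl = ±1, so l_f ∈ {-1, 1}; with 0 ≤ l_f ≤ n_f−1 = 1, the allowed l_f values are {1}.
For l_f = 1: m_f ∈ {m_i−1, m_i, m_i+1} ∩ [−1, 1] = {-1, 0, 1} → 3 states.
Total: 3.

3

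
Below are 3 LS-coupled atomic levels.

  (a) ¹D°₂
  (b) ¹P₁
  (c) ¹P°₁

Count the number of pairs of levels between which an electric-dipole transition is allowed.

(a)–(b): allowed.
(a)–(c): forbidden (parity).
(b)–(c): allowed.
Allowed pairs: 2 of 3.

2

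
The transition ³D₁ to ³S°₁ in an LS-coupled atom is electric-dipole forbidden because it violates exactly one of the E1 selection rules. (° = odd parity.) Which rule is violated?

the ΔL = 0, ±1 rule

Parity must change: even → odd — ok.
ΔS = 0: S: 1 → 1 — ok.
ΔL = 0, ±1 (not L=0↔0): L: 2 → 0, ΔL = -2 — fails.
ΔJ = 0, ±1 (not J=0↔0): J: 1 → 1, ΔJ = +0 — ok.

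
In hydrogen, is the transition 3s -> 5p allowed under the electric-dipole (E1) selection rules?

allowed

Initial l = 0, final l = 1, so Δl = +1. E1 requires Δl = ±1: passes.
All E1 selection rules are satisfied.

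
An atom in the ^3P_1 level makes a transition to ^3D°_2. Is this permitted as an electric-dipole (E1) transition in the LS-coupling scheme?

Reading off the term symbols: S 1→1, L 1→2, J 1→2, parity even→odd.
Parity must change: even → odd — satisfied.
ΔS = 0: S: 1 → 1 — satisfied.
ΔL = 0, ±1 (not L=0↔0): L: 1 → 2, ΔL = +1 — satisfied.
ΔJ = 0, ±1 (not J=0↔0): J: 1 → 2, ΔJ = +1 — satisfied.
All four E1 rules are satisfied.

allowed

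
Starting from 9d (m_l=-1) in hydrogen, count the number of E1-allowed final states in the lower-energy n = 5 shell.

5

E1 requires Δl = ±1, so l_f ∈ {1, 3}; with 0 ≤ l_f ≤ n_f−1 = 4, the allowed l_f values are {1, 3}.
For l_f = 1: m_f ∈ {m_i−1, m_i, m_i+1} ∩ [−1, 1] = {-1, 0} → 2 states.
For l_f = 3: m_f ∈ {m_i−1, m_i, m_i+1} ∩ [−3, 3] = {-2, -1, 0} → 3 states.
Total: 5.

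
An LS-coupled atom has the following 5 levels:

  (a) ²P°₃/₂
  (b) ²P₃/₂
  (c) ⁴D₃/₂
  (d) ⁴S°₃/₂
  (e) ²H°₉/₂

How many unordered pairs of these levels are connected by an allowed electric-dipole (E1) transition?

1

(a)–(b): allowed.
(a)–(c): forbidden (ΔS).
(a)–(d): forbidden (parity, ΔS).
(a)–(e): forbidden (parity, ΔL, ΔJ).
(b)–(c): forbidden (parity, ΔS).
(b)–(d): forbidden (ΔS).
(b)–(e): forbidden (ΔL, ΔJ).
(c)–(d): forbidden (ΔL).
(c)–(e): forbidden (ΔS, ΔL, ΔJ).
(d)–(e): forbidden (parity, ΔS, ΔL, ΔJ).
Allowed pairs: 1 of 10.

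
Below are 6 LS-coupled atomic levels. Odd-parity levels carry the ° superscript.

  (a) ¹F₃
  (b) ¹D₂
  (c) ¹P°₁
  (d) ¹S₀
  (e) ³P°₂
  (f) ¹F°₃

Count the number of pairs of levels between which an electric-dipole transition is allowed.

(a)–(b): forbidden (parity).
(a)–(c): forbidden (ΔL, ΔJ).
(a)–(d): forbidden (parity, ΔL, ΔJ).
(a)–(e): forbidden (ΔS, ΔL).
(a)–(f): allowed.
(b)–(c): allowed.
(b)–(d): forbidden (parity, ΔL, ΔJ).
(b)–(e): forbidden (ΔS).
(b)–(f): allowed.
(c)–(d): allowed.
(c)–(e): forbidden (parity, ΔS).
(c)–(f): forbidden (parity, ΔL, ΔJ).
(d)–(e): forbidden (ΔS, ΔJ).
(d)–(f): forbidden (ΔL, ΔJ).
(e)–(f): forbidden (parity, ΔS, ΔL).
Allowed pairs: 4 of 15.

4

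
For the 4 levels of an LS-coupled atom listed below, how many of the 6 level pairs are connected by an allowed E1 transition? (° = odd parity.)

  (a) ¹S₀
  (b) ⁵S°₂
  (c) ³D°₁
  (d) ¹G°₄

0

(a)–(b): forbidden (ΔS, ΔL, ΔJ).
(a)–(c): forbidden (ΔS, ΔL).
(a)–(d): forbidden (ΔL, ΔJ).
(b)–(c): forbidden (parity, ΔS, ΔL).
(b)–(d): forbidden (parity, ΔS, ΔL, ΔJ).
(c)–(d): forbidden (parity, ΔS, ΔL, ΔJ).
Allowed pairs: 0 of 6.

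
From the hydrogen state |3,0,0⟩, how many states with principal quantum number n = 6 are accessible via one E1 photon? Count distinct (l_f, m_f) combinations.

E1 requires Δl = ±1, so l_f ∈ {-1, 1}; with 0 ≤ l_f ≤ n_f−1 = 5, the allowed l_f values are {1}.
For l_f = 1: m_f ∈ {m_i−1, m_i, m_i+1} ∩ [−1, 1] = {-1, 0, 1} → 3 states.
Total: 3.

3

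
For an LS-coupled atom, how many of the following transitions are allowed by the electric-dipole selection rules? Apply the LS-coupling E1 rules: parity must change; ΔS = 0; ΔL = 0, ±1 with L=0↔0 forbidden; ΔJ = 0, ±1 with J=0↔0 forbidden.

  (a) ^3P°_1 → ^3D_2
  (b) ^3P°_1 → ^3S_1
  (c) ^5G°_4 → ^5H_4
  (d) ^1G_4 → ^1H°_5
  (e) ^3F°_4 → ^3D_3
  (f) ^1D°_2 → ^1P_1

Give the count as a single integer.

6

(a) allowed
(b) allowed
(c) allowed
(d) allowed
(e) allowed
(f) allowed
Total allowed: 6 of 6.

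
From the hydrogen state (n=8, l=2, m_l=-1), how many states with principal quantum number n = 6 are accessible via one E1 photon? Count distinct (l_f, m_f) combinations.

E1 requires Δl = ±1, so l_f ∈ {1, 3}; with 0 ≤ l_f ≤ n_f−1 = 5, the allowed l_f values are {1, 3}.
For l_f = 1: m_f ∈ {m_i−1, m_i, m_i+1} ∩ [−1, 1] = {-1, 0} → 2 states.
For l_f = 3: m_f ∈ {m_i−1, m_i, m_i+1} ∩ [−3, 3] = {-2, -1, 0} → 3 states.
Total: 5.

5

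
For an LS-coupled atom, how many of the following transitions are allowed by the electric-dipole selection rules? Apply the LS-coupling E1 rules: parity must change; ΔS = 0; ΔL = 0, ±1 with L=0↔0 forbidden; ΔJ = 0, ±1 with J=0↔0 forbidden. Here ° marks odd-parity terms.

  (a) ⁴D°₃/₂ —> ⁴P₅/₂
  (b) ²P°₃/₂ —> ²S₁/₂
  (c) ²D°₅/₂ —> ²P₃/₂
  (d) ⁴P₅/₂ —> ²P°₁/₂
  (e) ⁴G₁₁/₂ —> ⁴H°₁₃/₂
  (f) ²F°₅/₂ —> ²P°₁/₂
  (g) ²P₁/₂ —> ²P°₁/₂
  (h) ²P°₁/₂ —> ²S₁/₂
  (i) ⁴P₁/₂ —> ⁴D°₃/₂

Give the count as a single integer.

(a) allowed
(b) allowed
(c) allowed
(d) forbidden (ΔS, ΔJ fail)
(e) allowed
(f) forbidden (parity, ΔL, ΔJ fail)
(g) allowed
(h) allowed
(i) allowed
Total allowed: 7 of 9.

7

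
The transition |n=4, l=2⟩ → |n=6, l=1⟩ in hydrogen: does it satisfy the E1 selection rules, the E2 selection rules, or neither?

E1

Δl = 1 − 2 = -1; l_i + l_f = 3.
E1 (Δl = ±1): satisfied.
E2 (Δl = 0,±2, l_i+l_f ≥ 2): not satisfied.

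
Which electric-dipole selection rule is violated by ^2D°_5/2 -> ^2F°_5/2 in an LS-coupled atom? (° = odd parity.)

parity

Reading off the term symbols: S 1/2→1/2, L 2→3, J 5/2→5/2, parity odd→odd.
Parity must change: odd → odd — violated.
ΔS = 0: S: 1/2 → 1/2 — satisfied.
ΔL = 0, ±1 (not L=0↔0): L: 2 → 3, ΔL = +1 — satisfied.
ΔJ = 0, ±1 (not J=0↔0): J: 5/2 → 5/2, ΔJ = +0 — satisfied.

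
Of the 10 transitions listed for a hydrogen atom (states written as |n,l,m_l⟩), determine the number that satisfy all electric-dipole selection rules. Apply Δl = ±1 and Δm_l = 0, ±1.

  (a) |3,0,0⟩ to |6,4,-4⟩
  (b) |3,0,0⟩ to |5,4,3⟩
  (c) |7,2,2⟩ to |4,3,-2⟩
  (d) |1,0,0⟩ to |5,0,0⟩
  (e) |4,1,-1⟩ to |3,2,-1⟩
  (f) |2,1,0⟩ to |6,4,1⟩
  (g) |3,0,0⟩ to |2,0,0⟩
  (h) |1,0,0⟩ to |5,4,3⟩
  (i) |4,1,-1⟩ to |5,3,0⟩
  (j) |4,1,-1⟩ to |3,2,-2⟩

(a) forbidden — Δl = +4 (E1 requires Δl = ±1); Δm_l = -4 (E1 requires Δm_l = 0, ±1)
(b) forbidden — Δl = +4 (E1 requires Δl = ±1); Δm_l = +3 (E1 requires Δm_l = 0, ±1)
(c) forbidden — Δm_l = -4 (E1 requires Δm_l = 0, ±1)
(d) forbidden — Δl = +0 (E1 requires Δl = ±1)
(e) allowed
(f) forbidden — Δl = +3 (E1 requires Δl = ±1)
(g) forbidden — Δl = +0 (E1 requires Δl = ±1)
(h) forbidden — Δl = +4 (E1 requires Δl = ±1); Δm_l = +3 (E1 requires Δm_l = 0, ±1)
(i) forbidden — Δl = +2 (E1 requires Δl = ±1)
(j) allowed
Total allowed: 2 of 10.

2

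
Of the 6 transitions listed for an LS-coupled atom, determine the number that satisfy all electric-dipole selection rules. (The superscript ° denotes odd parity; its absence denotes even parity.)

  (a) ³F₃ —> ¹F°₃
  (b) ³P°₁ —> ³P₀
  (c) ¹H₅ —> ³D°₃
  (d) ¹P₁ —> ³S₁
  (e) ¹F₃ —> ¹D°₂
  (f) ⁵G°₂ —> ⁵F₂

3

(a) forbidden (ΔS fails)
(b) allowed
(c) forbidden (ΔS, ΔL, ΔJ fail)
(d) forbidden (parity, ΔS fail)
(e) allowed
(f) allowed
Total allowed: 3 of 6.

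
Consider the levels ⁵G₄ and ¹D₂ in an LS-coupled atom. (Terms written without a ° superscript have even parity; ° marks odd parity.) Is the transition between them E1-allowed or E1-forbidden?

Parity must change: even → even — fails.
ΔS = 0: S: 2 → 0 — fails.
ΔL = 0, ±1 (not L=0↔0): L: 4 → 2, ΔL = -2 — fails.
ΔJ = 0, ±1 (not J=0↔0): J: 4 → 2, ΔJ = -2 — fails.
Rule(s) violated: parity, ΔS, ΔL, ΔJ.

forbidden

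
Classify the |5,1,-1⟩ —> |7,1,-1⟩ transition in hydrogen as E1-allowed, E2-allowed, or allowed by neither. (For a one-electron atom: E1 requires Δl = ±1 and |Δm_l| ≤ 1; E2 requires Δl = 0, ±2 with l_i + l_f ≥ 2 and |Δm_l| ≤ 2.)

E2

Δl = 1 − 1 = +0; l_i + l_f = 2.
Δm_l = +0.
E1 (Δl = ±1, |Δm_l| ≤ 1): not satisfied.
E2 (Δl = 0,±2, l_i+l_f ≥ 2, |Δm_l| ≤ 2): satisfied.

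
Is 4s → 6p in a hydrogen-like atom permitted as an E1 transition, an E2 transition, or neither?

E1

Δl = 1 − 0 = +1; l_i + l_f = 1.
E1 (Δl = ±1): satisfied.
E2 (Δl = 0,±2, l_i+l_f ≥ 2): not satisfied.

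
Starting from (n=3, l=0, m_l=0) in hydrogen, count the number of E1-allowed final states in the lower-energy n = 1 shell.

0

E1 requires l_f ∈ {-1, 1}, but neither lies in [0, 0], so no final state is reachable.
Total: 0.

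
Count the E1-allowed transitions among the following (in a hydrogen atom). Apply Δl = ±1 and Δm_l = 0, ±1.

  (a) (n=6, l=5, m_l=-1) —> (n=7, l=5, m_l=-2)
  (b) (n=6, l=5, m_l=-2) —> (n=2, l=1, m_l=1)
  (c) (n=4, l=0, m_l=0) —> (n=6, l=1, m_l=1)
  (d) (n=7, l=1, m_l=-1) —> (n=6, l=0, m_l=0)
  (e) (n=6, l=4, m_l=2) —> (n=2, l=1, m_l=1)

(a) forbidden — Δl = +0 (E1 requires Δl = ±1)
(b) forbidden — Δl = -4 (E1 requires Δl = ±1); Δm_l = +3 (E1 requires Δm_l = 0, ±1)
(c) allowed
(d) allowed
(e) forbidden — Δl = -3 (E1 requires Δl = ±1)
Total allowed: 2 of 5.

2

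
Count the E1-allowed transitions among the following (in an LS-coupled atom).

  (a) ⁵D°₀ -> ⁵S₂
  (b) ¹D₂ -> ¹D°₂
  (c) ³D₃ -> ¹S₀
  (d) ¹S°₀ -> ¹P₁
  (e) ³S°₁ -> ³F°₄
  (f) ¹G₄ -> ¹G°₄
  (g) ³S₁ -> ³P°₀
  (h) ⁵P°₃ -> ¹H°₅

4

(a) forbidden (ΔL, ΔJ fail)
(b) allowed
(c) forbidden (parity, ΔS, ΔL, ΔJ fail)
(d) allowed
(e) forbidden (parity, ΔL, ΔJ fail)
(f) allowed
(g) allowed
(h) forbidden (parity, ΔS, ΔL, ΔJ fail)
Total allowed: 4 of 8.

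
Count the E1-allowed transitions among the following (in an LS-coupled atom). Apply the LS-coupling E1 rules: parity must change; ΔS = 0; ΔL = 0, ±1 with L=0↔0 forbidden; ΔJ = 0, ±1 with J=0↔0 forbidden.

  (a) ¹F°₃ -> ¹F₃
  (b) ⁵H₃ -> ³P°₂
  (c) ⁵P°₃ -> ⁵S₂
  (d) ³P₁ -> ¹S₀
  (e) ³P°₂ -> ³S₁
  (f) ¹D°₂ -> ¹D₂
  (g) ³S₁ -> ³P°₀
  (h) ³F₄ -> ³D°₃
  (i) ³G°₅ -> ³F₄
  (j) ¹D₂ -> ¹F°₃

8

(a) allowed
(b) forbidden (ΔS, ΔL fail)
(c) allowed
(d) forbidden (parity, ΔS fail)
(e) allowed
(f) allowed
(g) allowed
(h) allowed
(i) allowed
(j) allowed
Total allowed: 8 of 10.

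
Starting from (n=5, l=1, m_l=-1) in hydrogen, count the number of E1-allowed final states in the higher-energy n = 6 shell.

E1 requires Δl = ±1, so l_f ∈ {0, 2}; with 0 ≤ l_f ≤ n_f−1 = 5, the allowed l_f values are {0, 2}.
For l_f = 0: m_f ∈ {m_i−1, m_i, m_i+1} ∩ [−0, 0] = {0} → 1 state.
For l_f = 2: m_f ∈ {m_i−1, m_i, m_i+1} ∩ [−2, 2] = {-2, -1, 0} → 3 states.
Total: 4.

4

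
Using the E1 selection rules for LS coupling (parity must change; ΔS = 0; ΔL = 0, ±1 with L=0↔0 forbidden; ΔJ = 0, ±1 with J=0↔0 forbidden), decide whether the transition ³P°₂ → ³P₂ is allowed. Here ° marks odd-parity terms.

Parity must change: odd → even — ok.
ΔS = 0: S: 1 → 1 — ok.
ΔL = 0, ±1 (not L=0↔0): L: 1 → 1, ΔL = +0 — ok.
ΔJ = 0, ±1 (not J=0↔0): J: 2 → 2, ΔJ = +0 — ok.
All four E1 rules are satisfied.

allowed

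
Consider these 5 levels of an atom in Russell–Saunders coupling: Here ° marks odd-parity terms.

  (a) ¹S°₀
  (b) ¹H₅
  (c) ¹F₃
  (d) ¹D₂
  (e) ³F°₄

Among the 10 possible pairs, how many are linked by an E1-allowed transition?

0

(a)–(b): forbidden (ΔL, ΔJ).
(a)–(c): forbidden (ΔL, ΔJ).
(a)–(d): forbidden (ΔL, ΔJ).
(a)–(e): forbidden (parity, ΔS, ΔL, ΔJ).
(b)–(c): forbidden (parity, ΔL, ΔJ).
(b)–(d): forbidden (parity, ΔL, ΔJ).
(b)–(e): forbidden (ΔS, ΔL).
(c)–(d): forbidden (parity).
(c)–(e): forbidden (ΔS).
(d)–(e): forbidden (ΔS, ΔJ).
Allowed pairs: 0 of 10.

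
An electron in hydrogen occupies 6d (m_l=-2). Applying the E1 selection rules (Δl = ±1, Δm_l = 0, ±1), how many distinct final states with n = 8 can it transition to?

E1 requires Δl = ±1, so l_f ∈ {1, 3}; with 0 ≤ l_f ≤ n_f−1 = 7, the allowed l_f values are {1, 3}.
For l_f = 1: m_f ∈ {m_i−1, m_i, m_i+1} ∩ [−1, 1] = {-1} → 1 state.
For l_f = 3: m_f ∈ {m_i−1, m_i, m_i+1} ∩ [−3, 3] = {-3, -2, -1} → 3 states.
Total: 4.

4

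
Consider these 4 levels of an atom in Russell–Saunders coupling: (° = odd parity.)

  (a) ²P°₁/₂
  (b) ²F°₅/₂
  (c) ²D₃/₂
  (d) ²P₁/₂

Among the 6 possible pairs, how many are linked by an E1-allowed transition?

3

(a)–(b): forbidden (parity, ΔL, ΔJ).
(a)–(c): allowed.
(a)–(d): allowed.
(b)–(c): allowed.
(b)–(d): forbidden (ΔL, ΔJ).
(c)–(d): forbidden (parity).
Allowed pairs: 3 of 6.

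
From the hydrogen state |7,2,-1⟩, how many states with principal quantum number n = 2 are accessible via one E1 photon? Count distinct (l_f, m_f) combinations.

2

E1 requires Δl = ±1, so l_f ∈ {1, 3}; with 0 ≤ l_f ≤ n_f−1 = 1, the allowed l_f values are {1}.
For l_f = 1: m_f ∈ {m_i−1, m_i, m_i+1} ∩ [−1, 1] = {-1, 0} → 2 states.
Total: 2.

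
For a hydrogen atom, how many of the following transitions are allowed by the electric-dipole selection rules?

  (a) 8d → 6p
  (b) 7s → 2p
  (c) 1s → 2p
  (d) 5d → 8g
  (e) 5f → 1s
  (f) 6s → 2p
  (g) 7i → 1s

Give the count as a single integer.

4

(a) allowed
(b) allowed
(c) allowed
(d) forbidden — Δl = +2 (E1 requires Δl = ±1)
(e) forbidden — Δl = -3 (E1 requires Δl = ±1)
(f) allowed
(g) forbidden — Δl = -6 (E1 requires Δl = ±1)
Total allowed: 4 of 7.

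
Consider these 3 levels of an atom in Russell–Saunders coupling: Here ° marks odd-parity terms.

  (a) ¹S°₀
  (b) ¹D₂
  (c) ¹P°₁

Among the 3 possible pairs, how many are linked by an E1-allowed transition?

(a)–(b): forbidden (ΔL, ΔJ).
(a)–(c): forbidden (parity).
(b)–(c): allowed.
Allowed pairs: 1 of 3.

1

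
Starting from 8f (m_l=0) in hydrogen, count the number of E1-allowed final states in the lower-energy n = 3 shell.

E1 requires Δl = ±1, so l_f ∈ {2, 4}; with 0 ≤ l_f ≤ n_f−1 = 2, the allowed l_f values are {2}.
For l_f = 2: m_f ∈ {m_i−1, m_i, m_i+1} ∩ [−2, 2] = {-1, 0, 1} → 3 states.
Total: 3.

3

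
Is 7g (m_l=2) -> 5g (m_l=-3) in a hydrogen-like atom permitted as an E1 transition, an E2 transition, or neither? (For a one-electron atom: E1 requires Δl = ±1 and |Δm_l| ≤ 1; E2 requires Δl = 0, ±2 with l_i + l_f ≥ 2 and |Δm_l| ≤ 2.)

neither

Δl = 4 − 4 = +0; l_i + l_f = 8.
Δm_l = -5.
E1 (Δl = ±1, |Δm_l| ≤ 1): not satisfied.
E2 (Δl = 0,±2, l_i+l_f ≥ 2, |Δm_l| ≤ 2): not satisfied.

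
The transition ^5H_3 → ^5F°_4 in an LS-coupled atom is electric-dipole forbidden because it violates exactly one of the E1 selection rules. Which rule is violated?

the ΔL = 0, ±1 rule

Parity must change: even → odd — passes.
ΔS = 0: S: 2 → 2 — passes.
ΔL = 0, ±1 (not L=0↔0): L: 5 → 3, ΔL = -2 — fails.
ΔJ = 0, ±1 (not J=0↔0): J: 3 → 4, ΔJ = +1 — passes.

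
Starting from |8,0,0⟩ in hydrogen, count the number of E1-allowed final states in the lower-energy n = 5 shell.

3

E1 requires Δl = ±1, so l_f ∈ {-1, 1}; with 0 ≤ l_f ≤ n_f−1 = 4, the allowed l_f values are {1}.
For l_f = 1: m_f ∈ {m_i−1, m_i, m_i+1} ∩ [−1, 1] = {-1, 0, 1} → 3 states.
Total: 3.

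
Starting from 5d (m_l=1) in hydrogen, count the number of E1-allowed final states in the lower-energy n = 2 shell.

2

E1 requires Δl = ±1, so l_f ∈ {1, 3}; with 0 ≤ l_f ≤ n_f−1 = 1, the allowed l_f values are {1}.
For l_f = 1: m_f ∈ {m_i−1, m_i, m_i+1} ∩ [−1, 1] = {0, 1} → 2 states.
Total: 2.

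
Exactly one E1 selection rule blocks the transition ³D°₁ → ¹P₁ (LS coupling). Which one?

the ΔS = 0 rule

ΔS = 0: S: 1 → 0 — violated.
ΔJ = 0, ±1 (not J=0↔0): J: 1 → 1, ΔJ = +0 — satisfied.
Parity must change: odd → even — satisfied.
ΔL = 0, ±1 (not L=0↔0): L: 2 → 1, ΔL = -1 — satisfied.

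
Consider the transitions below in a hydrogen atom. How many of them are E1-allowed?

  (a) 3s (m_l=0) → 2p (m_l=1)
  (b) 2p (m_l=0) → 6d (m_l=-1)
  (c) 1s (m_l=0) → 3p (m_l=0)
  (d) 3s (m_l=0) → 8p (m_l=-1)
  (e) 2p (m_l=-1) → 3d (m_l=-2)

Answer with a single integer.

(a) allowed
(b) allowed
(c) allowed
(d) allowed
(e) allowed
Total allowed: 5 of 5.

5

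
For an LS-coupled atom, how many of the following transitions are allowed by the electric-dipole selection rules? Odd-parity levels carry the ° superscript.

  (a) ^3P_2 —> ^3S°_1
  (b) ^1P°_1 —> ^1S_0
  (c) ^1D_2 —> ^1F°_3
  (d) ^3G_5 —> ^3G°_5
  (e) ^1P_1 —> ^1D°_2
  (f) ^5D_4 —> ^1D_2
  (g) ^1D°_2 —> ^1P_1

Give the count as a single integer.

6

(a) allowed
(b) allowed
(c) allowed
(d) allowed
(e) allowed
(f) forbidden (parity, ΔS, ΔJ fail)
(g) allowed
Total allowed: 6 of 7.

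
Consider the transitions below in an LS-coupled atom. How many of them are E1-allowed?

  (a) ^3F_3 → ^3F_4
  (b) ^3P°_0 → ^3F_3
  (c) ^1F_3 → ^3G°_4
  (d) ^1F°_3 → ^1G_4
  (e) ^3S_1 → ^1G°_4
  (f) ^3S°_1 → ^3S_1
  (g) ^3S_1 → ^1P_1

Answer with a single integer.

(a) forbidden (parity fails)
(b) forbidden (ΔL, ΔJ fail)
(c) forbidden (ΔS fails)
(d) allowed
(e) forbidden (ΔS, ΔL, ΔJ fail)
(f) forbidden (ΔL fails)
(g) forbidden (parity, ΔS fail)
Total allowed: 1 of 7.

1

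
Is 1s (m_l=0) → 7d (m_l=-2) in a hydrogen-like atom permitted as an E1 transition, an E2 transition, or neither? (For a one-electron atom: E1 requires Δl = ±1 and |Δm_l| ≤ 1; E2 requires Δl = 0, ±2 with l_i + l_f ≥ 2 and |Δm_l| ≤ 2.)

E2

Δl = 2 − 0 = +2; l_i + l_f = 2.
Δm_l = -2.
E1 (Δl = ±1, |Δm_l| ≤ 1): not satisfied.
E2 (Δl = 0,±2, l_i+l_f ≥ 2, |Δm_l| ≤ 2): satisfied.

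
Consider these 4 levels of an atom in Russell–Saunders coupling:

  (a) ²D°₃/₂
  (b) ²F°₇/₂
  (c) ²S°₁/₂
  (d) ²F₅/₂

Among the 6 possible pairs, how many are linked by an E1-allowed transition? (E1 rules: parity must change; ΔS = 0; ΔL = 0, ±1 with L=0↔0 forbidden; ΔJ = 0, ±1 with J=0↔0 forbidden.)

(a)–(b): forbidden (parity, ΔJ).
(a)–(c): forbidden (parity, ΔL).
(a)–(d): allowed.
(b)–(c): forbidden (parity, ΔL, ΔJ).
(b)–(d): allowed.
(c)–(d): forbidden (ΔL, ΔJ).
Allowed pairs: 2 of 6.

2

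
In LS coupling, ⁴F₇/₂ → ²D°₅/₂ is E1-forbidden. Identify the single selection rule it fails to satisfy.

the ΔS = 0 rule

Reading off the term symbols: S 3/2→1/2, L 3→2, J 7/2→5/2, parity even→odd.
Parity must change: even → odd — satisfied.
ΔL = 0, ±1 (not L=0↔0): L: 3 → 2, ΔL = -1 — satisfied.
ΔJ = 0, ±1 (not J=0↔0): J: 7/2 → 5/2, ΔJ = -1 — satisfied.
ΔS = 0: S: 3/2 → 1/2 — violated.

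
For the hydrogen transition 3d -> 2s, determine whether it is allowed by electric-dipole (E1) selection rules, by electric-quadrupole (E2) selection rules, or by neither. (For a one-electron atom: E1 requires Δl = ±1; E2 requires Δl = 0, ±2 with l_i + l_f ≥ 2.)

Δl = 0 − 2 = -2; l_i + l_f = 2.
E1 (Δl = ±1): not satisfied.
E2 (Δl = 0,±2, l_i+l_f ≥ 2): satisfied.

E2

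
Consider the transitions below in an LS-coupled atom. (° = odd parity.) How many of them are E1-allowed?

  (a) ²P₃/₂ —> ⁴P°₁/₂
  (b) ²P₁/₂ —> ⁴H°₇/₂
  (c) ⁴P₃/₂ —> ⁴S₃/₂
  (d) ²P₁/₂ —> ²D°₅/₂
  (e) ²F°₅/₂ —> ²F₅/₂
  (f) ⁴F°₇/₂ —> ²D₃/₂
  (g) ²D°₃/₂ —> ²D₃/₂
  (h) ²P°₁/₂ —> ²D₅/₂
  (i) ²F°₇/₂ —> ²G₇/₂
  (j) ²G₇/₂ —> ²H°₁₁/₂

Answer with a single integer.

3

(a) forbidden (ΔS fails)
(b) forbidden (ΔS, ΔL, ΔJ fail)
(c) forbidden (parity fails)
(d) forbidden (ΔJ fails)
(e) allowed
(f) forbidden (ΔS, ΔJ fail)
(g) allowed
(h) forbidden (ΔJ fails)
(i) allowed
(j) forbidden (ΔJ fails)
Total allowed: 3 of 10.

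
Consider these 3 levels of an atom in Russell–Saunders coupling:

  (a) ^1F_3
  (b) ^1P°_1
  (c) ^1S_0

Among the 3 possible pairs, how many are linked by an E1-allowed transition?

1

(a)–(b): forbidden (ΔL, ΔJ).
(a)–(c): forbidden (parity, ΔL, ΔJ).
(b)–(c): allowed.
Allowed pairs: 1 of 3.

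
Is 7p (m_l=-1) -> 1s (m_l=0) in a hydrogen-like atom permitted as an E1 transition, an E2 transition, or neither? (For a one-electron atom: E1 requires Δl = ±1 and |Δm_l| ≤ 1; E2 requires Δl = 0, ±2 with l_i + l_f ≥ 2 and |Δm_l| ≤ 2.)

E1

Δl = 0 − 1 = -1; l_i + l_f = 1.
Δm_l = +1.
E1 (Δl = ±1, |Δm_l| ≤ 1): satisfied.
E2 (Δl = 0,±2, l_i+l_f ≥ 2, |Δm_l| ≤ 2): not satisfied.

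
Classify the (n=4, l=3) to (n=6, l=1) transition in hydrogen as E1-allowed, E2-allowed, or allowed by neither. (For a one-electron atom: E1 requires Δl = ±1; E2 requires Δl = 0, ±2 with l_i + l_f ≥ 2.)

E2

Δl = 1 − 3 = -2; l_i + l_f = 4.
E1 (Δl = ±1): not satisfied.
E2 (Δl = 0,±2, l_i+l_f ≥ 2): satisfied.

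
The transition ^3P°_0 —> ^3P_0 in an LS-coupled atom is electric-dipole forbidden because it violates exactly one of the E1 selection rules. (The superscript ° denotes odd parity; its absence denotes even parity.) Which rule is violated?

the J=0 ↔ J=0 exclusion

Reading off the term symbols: S 1→1, L 1→1, J 0→0, parity odd→even.
ΔL = 0, ±1 (not L=0↔0): L: 1 → 1, ΔL = +0 — satisfied.
Parity must change: odd → even — satisfied.
ΔJ = 0, ±1 (not J=0↔0): J: 0 → 0, ΔJ = +0 — violated.
ΔS = 0: S: 1 → 1 — satisfied.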